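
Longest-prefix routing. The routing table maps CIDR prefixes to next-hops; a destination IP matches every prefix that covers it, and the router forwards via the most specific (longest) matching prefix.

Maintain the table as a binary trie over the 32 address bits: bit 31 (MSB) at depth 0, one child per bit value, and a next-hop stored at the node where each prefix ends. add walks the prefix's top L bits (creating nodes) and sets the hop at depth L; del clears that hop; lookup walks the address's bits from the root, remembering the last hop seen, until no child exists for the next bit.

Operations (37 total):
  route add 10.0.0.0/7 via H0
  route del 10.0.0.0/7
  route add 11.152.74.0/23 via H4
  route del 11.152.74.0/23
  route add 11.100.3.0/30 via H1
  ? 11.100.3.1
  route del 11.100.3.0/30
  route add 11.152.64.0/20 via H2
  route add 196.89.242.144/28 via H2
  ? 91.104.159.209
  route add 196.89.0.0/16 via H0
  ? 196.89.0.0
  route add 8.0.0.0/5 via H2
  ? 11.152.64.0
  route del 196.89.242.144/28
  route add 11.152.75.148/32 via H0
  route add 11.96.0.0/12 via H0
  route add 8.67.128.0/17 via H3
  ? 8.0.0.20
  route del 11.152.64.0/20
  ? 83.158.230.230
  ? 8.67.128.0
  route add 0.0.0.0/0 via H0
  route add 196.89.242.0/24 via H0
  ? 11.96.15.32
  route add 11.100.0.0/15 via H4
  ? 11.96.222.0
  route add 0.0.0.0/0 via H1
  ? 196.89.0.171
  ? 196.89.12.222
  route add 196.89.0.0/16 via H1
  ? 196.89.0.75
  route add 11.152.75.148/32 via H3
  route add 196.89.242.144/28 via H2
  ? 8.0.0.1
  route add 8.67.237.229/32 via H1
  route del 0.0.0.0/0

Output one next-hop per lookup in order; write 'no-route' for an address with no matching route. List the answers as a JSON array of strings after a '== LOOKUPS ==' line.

Apply in order:
  add 10.0.0.0/7 -> H0 at depth 7
  - 10.0.0.0/7 clear@7
  add 11.152.74.0/23 -> H4 at depth 23
  - 11.152.74.0/23 clear@23
  add 11.100.3.0/30 -> H1 at depth 30
  ? 11.100.3.1  path d0:-→d1:-→d2:-→d3:-→d4:-→d5:-→d6:-→d7:-→d8:-→d9:-→d10:-→d11:-→d12:-→d13:-→d14:-→d15:-→d16:-→d17:-→d18:-→d19:-→d20:-→d21:-→d22:-→d23:-→d24:-→d25:-→d26:-→d27:-→d28:-→d29:-→d30:H1  best=H1
  - 11.100.3.0/30 clear@30
  add 11.152.64.0/20 -> H2 at depth 20
  add 196.89.242.144/28 -> H2 at depth 28
  ? 91.104.159.209  path d0:-→d1:-  best=no-route
  add 196.89.0.0/16 -> H0 at depth 16
  ? 196.89.0.0  path d0:-→d1:-→d2:-→d3:-→d4:-→d5:-→d6:-→d7:-→d8:-→d9:-→d10:-→d11:-→d12:-→d13:-→d14:-→d15:-→d16:H0  best=H0
  add 8.0.0.0/5 -> H2 at depth 5
  ? 11.152.64.0  path d0:-→d1:-→d2:-→d3:-→d4:-→d5:H2→d6:-→d7:-→d8:-→d9:-→d10:-→d11:-→d12:-→d13:-→d14:-→d15:-→d16:-→d17:-→d18:-→d19:-→d20:H2  best=H2
  - 196.89.242.144/28 clear@28
  add 11.152.75.148/32 -> H0 at depth 32
  add 11.96.0.0/12 -> H0 at depth 12
  add 8.67.128.0/17 -> H3 at depth 17
  ? 8.0.0.20  path d0:-→d1:-→d2:-→d3:-→d4:-→d5:H2→d6:-→d7:-→d8:-→d9:-  best=H2
  - 11.152.64.0/20 clear@20
  ? 83.158.230.230  path d0:-→d1:-  best=no-route
  ? 8.67.128.0  path d0:-→d1:-→d2:-→d3:-→d4:-→d5:H2→d6:-→d7:-→d8:-→d9:-→d10:-→d11:-→d12:-→d13:-→d14:-→d15:-→d16:-→d17:H3  best=H3
  add 0.0.0.0/0 -> H0 at depth 0
  add 196.89.242.0/24 -> H0 at depth 24
  ? 11.96.15.32  path d0:H0→d1:-→d2:-→d3:-→d4:-→d5:H2→d6:-→d7:-→d8:-→d9:-→d10:-→d11:-→d12:H0→d13:-  best=H0
  add 11.100.0.0/15 -> H4 at depth 15
  ? 11.96.222.0  path d0:H0→d1:-→d2:-→d3:-→d4:-→d5:H2→d6:-→d7:-→d8:-→d9:-→d10:-→d11:-→d12:H0→d13:-  best=H0
  add 0.0.0.0/0 -> H1 at depth 0
  ? 196.89.0.171  path d0:H1→d1:-→d2:-→d3:-→d4:-→d5:-→d6:-→d7:-→d8:-→d9:-→d10:-→d11:-→d12:-→d13:-→d14:-→d15:-→d16:H0  best=H0
  ? 196.89.12.222  path d0:H1→d1:-→d2:-→d3:-→d4:-→d5:-→d6:-→d7:-→d8:-→d9:-→d10:-→d11:-→d12:-→d13:-→d14:-→d15:-→d16:H0  best=H0
  add 196.89.0.0/16 -> H1 at depth 16
  ? 196.89.0.75  path d0:H1→d1:-→d2:-→d3:-→d4:-→d5:-→d6:-→d7:-→d8:-→d9:-→d10:-→d11:-→d12:-→d13:-→d14:-→d15:-→d16:H1  best=H1
  add 11.152.75.148/32 -> H3 at depth 32
  add 196.89.242.144/28 -> H2 at depth 28
  ? 8.0.0.1  path d0:H1→d1:-→d2:-→d3:-→d4:-→d5:H2→d6:-→d7:-→d8:-→d9:-  best=H2
  add 8.67.237.229/32 -> H1 at depth 32
  - 0.0.0.0/0 clear@0

== LOOKUPS ==
["H1","no-route","H0","H2","H2","no-route","H3","H0","H0","H0","H0","H1","H2"]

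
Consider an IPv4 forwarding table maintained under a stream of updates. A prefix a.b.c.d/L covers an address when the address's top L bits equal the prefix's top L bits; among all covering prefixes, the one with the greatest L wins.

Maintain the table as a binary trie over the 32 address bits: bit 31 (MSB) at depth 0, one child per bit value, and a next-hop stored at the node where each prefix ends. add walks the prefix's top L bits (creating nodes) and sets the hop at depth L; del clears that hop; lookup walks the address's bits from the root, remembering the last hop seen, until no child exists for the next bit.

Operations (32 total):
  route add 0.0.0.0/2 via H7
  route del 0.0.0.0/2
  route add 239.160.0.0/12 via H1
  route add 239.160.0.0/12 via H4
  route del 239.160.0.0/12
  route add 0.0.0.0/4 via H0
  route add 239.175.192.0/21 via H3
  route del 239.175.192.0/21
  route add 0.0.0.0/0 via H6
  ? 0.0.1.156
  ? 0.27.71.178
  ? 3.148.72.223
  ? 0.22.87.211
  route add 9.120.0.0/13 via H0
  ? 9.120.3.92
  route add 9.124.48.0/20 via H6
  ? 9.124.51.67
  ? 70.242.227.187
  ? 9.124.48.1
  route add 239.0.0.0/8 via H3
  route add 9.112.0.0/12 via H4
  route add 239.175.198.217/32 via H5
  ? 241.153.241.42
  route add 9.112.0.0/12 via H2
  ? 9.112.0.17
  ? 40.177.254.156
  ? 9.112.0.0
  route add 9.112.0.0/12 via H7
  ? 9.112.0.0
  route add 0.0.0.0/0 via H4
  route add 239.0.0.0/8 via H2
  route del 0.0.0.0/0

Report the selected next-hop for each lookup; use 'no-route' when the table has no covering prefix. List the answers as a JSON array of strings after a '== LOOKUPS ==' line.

Apply in order:
  add 0.0.0.0/2 -> H7 at depth 2
  - 0.0.0.0/2 clear@2
  add 239.160.0.0/12 -> H1 at depth 12
  add 239.160.0.0/12 -> H4 at depth 12
  - 239.160.0.0/12 clear@12
  add 0.0.0.0/4 -> H0 at depth 4
  add 239.175.192.0/21 -> H3 at depth 21
  - 239.175.192.0/21 clear@21
  add 0.0.0.0/0 -> H6 at depth 0
  Q 0.0.1.156: descend 0000 ; hops seen [H6,H0] ; pick H0
  Q 0.27.71.178: descend 0000 ; hops seen [H6,H0] ; pick H0
  Q 3.148.72.223: descend 0000 ; hops seen [H6,H0] ; pick H0
  Q 0.22.87.211: descend 0000 ; hops seen [H6,H0] ; pick H0
  add 9.120.0.0/13 -> H0 at depth 13
  Q 9.120.3.92: descend 0000100101111 ; hops seen [H6,H0,H0] ; pick H0
  add 9.124.48.0/20 -> H6 at depth 20
  Q 9.124.51.67: descend 00001001011111000011 ; hops seen [H6,H0,H0,H6] ; pick H6
  Q 70.242.227.187: descend 0 ; hops seen [H6] ; pick H6
  Q 9.124.48.1: descend 00001001011111000011 ; hops seen [H6,H0,H0,H6] ; pick H6
  add 239.0.0.0/8 -> H3 at depth 8
  add 9.112.0.0/12 -> H4 at depth 12
  add 239.175.198.217/32 -> H5 at depth 32
  Q 241.153.241.42: descend 111 ; hops seen [H6] ; pick H6
  add 9.112.0.0/12 -> H2 at depth 12
  Q 9.112.0.17: descend 000010010111 ; hops seen [H6,H0,H2] ; pick H2
  Q 40.177.254.156: descend 00 ; hops seen [H6] ; pick H6
  Q 9.112.0.0: descend 000010010111 ; hops seen [H6,H0,H2] ; pick H2
  add 9.112.0.0/12 -> H7 at depth 12
  Q 9.112.0.0: descend 000010010111 ; hops seen [H6,H0,H7] ; pick H7
  add 0.0.0.0/0 -> H4 at depth 0
  add 239.0.0.0/8 -> H2 at depth 8
  - 0.0.0.0/0 clear@0

== LOOKUPS ==
["H0","H0","H0","H0","H0","H6","H6","H6","H6","H2","H6","H2","H7"]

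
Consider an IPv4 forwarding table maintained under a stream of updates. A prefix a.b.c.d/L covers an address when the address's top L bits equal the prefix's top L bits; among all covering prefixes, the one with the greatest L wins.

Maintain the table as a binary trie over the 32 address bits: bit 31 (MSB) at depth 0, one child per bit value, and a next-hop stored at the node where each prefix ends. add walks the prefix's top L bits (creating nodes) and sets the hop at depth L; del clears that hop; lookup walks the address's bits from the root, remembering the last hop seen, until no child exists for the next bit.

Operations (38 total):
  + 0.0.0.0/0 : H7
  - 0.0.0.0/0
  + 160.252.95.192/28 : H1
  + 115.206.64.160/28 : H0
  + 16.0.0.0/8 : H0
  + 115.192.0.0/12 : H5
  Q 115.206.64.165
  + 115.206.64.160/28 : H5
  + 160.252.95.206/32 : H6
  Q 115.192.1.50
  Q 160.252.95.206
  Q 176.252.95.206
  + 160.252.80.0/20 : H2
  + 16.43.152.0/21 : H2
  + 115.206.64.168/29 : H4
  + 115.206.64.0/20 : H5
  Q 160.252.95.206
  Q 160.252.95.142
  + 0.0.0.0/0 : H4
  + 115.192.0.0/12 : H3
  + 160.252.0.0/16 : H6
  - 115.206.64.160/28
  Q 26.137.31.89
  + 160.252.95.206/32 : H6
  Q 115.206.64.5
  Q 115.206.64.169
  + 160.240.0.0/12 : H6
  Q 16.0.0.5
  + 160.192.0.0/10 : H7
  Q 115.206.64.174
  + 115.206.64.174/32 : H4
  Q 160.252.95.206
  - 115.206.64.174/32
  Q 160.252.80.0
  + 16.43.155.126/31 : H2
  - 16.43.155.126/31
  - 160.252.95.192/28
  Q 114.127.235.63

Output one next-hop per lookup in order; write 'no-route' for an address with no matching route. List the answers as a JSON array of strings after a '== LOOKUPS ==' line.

Apply in order:
  add 0.0.0.0/0 -> H7 at depth 0
  - 0.0.0.0/0 clear@0
  add 160.252.95.192/28 -> H1 at depth 28
  add 115.206.64.160/28 -> H0 at depth 28
  add 16.0.0.0/8 -> H0 at depth 8
  add 115.192.0.0/12 -> H5 at depth 12
  Q 115.206.64.165: descend 0111001111001110010000001010 ; hops seen [H5,H0] ; pick H0
  add 115.206.64.160/28 -> H5 at depth 28
  add 160.252.95.206/32 -> H6 at depth 32
  Q 115.192.1.50: descend 011100111100 ; hops seen [H5] ; pick H5
  Q 160.252.95.206: descend 10100000111111000101111111001110 ; hops seen [H1,H6] ; pick H6
  Q 176.252.95.206: descend 101 ; hops seen [∅] ; pick no-route
  add 160.252.80.0/20 -> H2 at depth 20
  add 16.43.152.0/21 -> H2 at depth 21
  add 115.206.64.168/29 -> H4 at depth 29
  add 115.206.64.0/20 -> H5 at depth 20
  Q 160.252.95.206: descend 10100000111111000101111111001110 ; hops seen [H2,H1,H6] ; pick H6
  Q 160.252.95.142: descend 1010000011111100010111111 ; hops seen [H2] ; pick H2
  add 0.0.0.0/0 -> H4 at depth 0
  add 115.192.0.0/12 -> H3 at depth 12
  add 160.252.0.0/16 -> H6 at depth 16
  - 115.206.64.160/28 clear@28
  Q 26.137.31.89: descend 0001 ; hops seen [H4] ; pick H4
  add 160.252.95.206/32 -> H6 at depth 32
  Q 115.206.64.5: descend 011100111100111001000000 ; hops seen [H4,H3,H5] ; pick H5
  Q 115.206.64.169: descend 01110011110011100100000010101 ; hops seen [H4,H3,H5,H4] ; pick H4
  add 160.240.0.0/12 -> H6 at depth 12
  Q 16.0.0.5: descend 0001000000 ; hops seen [H4,H0] ; pick H0
  add 160.192.0.0/10 -> H7 at depth 10
  Q 115.206.64.174: descend 01110011110011100100000010101 ; hops seen [H4,H3,H5,H4] ; pick H4
  add 115.206.64.174/32 -> H4 at depth 32
  Q 160.252.95.206: descend 10100000111111000101111111001110 ; hops seen [H4,H7,H6,H6,H2,H1,H6] ; pick H6
  - 115.206.64.174/32 clear@32
  Q 160.252.80.0: descend 10100000111111000101 ; hops seen [H4,H7,H6,H6,H2] ; pick H2
  add 16.43.155.126/31 -> H2 at depth 31
  - 16.43.155.126/31 clear@31
  - 160.252.95.192/28 clear@28
  Q 114.127.235.63: descend 0111001 ; hops seen [H4] ; pick H4

== LOOKUPS ==
["H0","H5","H6","no-route","H6","H2","H4","H5","H4","H0","H4","H6","H2","H4"]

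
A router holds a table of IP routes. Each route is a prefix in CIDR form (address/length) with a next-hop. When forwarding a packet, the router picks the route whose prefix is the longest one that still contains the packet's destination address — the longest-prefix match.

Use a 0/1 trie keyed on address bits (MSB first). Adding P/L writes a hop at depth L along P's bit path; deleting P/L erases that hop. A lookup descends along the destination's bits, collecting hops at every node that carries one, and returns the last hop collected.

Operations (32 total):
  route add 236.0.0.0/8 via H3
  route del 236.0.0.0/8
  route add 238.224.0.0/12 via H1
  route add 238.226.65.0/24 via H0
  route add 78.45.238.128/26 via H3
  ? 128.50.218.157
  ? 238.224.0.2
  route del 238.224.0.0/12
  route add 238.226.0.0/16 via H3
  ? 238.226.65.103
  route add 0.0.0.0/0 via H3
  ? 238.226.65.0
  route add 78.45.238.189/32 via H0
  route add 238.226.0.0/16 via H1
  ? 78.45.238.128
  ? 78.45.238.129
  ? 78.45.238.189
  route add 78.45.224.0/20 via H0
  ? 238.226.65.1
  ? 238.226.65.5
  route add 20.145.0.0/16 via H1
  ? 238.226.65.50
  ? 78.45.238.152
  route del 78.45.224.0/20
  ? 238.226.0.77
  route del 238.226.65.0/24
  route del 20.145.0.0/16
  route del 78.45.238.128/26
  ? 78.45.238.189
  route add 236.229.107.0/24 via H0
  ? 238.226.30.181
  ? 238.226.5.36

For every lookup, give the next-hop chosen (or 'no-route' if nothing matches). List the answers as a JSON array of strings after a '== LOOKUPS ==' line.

Trace:
  + 236.0.0.0/8 (H3) depth=8
  del 236.0.0.0/8 (clear depth 8)
  + 238.224.0.0/12 (H1) depth=12
  + 238.226.65.0/24 (H0) depth=24
  + 78.45.238.128/26 (H3) depth=26
  lookup 128.50.218.157: bits 1 walk d0:-→d1:- -> no-route
  lookup 238.224.0.2: bits 11101110111000 walk d0:-→d1:-→d2:-→d3:-→d4:-→d5:-→d6:-→d7:-→d8:-→d9:-→d10:-→d11:-→d12:H1→d13:-→d14:- -> H1
  del 238.224.0.0/12 (clear depth 12)
  + 238.226.0.0/16 (H3) depth=16
  lookup 238.226.65.103: bits 111011101110001001000001 walk d0:-→d1:-→d2:-→d3:-→d4:-→d5:-→d6:-→d7:-→d8:-→d9:-→d10:-→d11:-→d12:-→d13:-→d14:-→d15:-→d16:H3→d17:-→d18:-→d19:-→d20:-→d21:-→d22:-→d23:-→d24:H0 -> H0
  + 0.0.0.0/0 (H3) depth=0
  lookup 238.226.65.0: bits 111011101110001001000001 walk d0:H3→d1:-→d2:-→d3:-→d4:-→d5:-→d6:-→d7:-→d8:-→d9:-→d10:-→d11:-→d12:-→d13:-→d14:-→d15:-→d16:H3→d17:-→d18:-→d19:-→d20:-→d21:-→d22:-→d23:-→d24:H0 -> H0
  + 78.45.238.189/32 (H0) depth=32
  + 238.226.0.0/16 (H1) depth=16
  lookup 78.45.238.128: bits 01001110001011011110111010 walk d0:H3→d1:-→d2:-→d3:-→d4:-→d5:-→d6:-→d7:-→d8:-→d9:-→d10:-→d11:-→d12:-→d13:-→d14:-→d15:-→d16:-→d17:-→d18:-→d19:-→d20:-→d21:-→d22:-→d23:-→d24:-→d25:-→d26:H3 -> H3
  lookup 78.45.238.129: bits 01001110001011011110111010 walk d0:H3→d1:-→d2:-→d3:-→d4:-→d5:-→d6:-→d7:-→d8:-→d9:-→d10:-→d11:-→d12:-→d13:-→d14:-→d15:-→d16:-→d17:-→d18:-→d19:-→d20:-→d21:-→d22:-→d23:-→d24:-→d25:-→d26:H3 -> H3
  lookup 78.45.238.189: bits 01001110001011011110111010111101 walk d0:H3→d1:-→d2:-→d3:-→d4:-→d5:-→d6:-→d7:-→d8:-→d9:-→d10:-→d11:-→d12:-→d13:-→d14:-→d15:-→d16:-→d17:-→d18:-→d19:-→d20:-→d21:-→d22:-→d23:-→d24:-→d25:-→d26:H3→d27:-→d28:-→d29:-→d30:-→d31:-→d32:H0 -> H0
  + 78.45.224.0/20 (H0) depth=20
  lookup 238.226.65.1: bits 111011101110001001000001 walk d0:H3→d1:-→d2:-→d3:-→d4:-→d5:-→d6:-→d7:-→d8:-→d9:-→d10:-→d11:-→d12:-→d13:-→d14:-→d15:-→d16:H1→d17:-→d18:-→d19:-→d20:-→d21:-→d22:-→d23:-→d24:H0 -> H0
  lookup 238.226.65.5: bits 111011101110001001000001 walk d0:H3→d1:-→d2:-→d3:-→d4:-→d5:-→d6:-→d7:-→d8:-→d9:-→d10:-→d11:-→d12:-→d13:-→d14:-→d15:-→d16:H1→d17:-→d18:-→d19:-→d20:-→d21:-→d22:-→d23:-→d24:H0 -> H0
  + 20.145.0.0/16 (H1) depth=16
  lookup 238.226.65.50: bits 111011101110001001000001 walk d0:H3→d1:-→d2:-→d3:-→d4:-→d5:-→d6:-→d7:-→d8:-→d9:-→d10:-→d11:-→d12:-→d13:-→d14:-→d15:-→d16:H1→d17:-→d18:-→d19:-→d20:-→d21:-→d22:-→d23:-→d24:H0 -> H0
  lookup 78.45.238.152: bits 01001110001011011110111010 walk d0:H3→d1:-→d2:-→d3:-→d4:-→d5:-→d6:-→d7:-→d8:-→d9:-→d10:-→d11:-→d12:-→d13:-→d14:-→d15:-→d16:-→d17:-→d18:-→d19:-→d20:H0→d21:-→d22:-→d23:-→d24:-→d25:-→d26:H3 -> H3
  del 78.45.224.0/20 (clear depth 20)
  lookup 238.226.0.77: bits 11101110111000100 walk d0:H3→d1:-→d2:-→d3:-→d4:-→d5:-→d6:-→d7:-→d8:-→d9:-→d10:-→d11:-→d12:-→d13:-→d14:-→d15:-→d16:H1→d17:- -> H1
  del 238.226.65.0/24 (clear depth 24)
  del 20.145.0.0/16 (clear depth 16)
  del 78.45.238.128/26 (clear depth 26)
  lookup 78.45.238.189: bits 01001110001011011110111010111101 walk d0:H3→d1:-→d2:-→d3:-→d4:-→d5:-→d6:-→d7:-→d8:-→d9:-→d10:-→d11:-→d12:-→d13:-→d14:-→d15:-→d16:-→d17:-→d18:-→d19:-→d20:-→d21:-→d22:-→d23:-→d24:-→d25:-→d26:-→d27:-→d28:-→d29:-→d30:-→d31:-→d32:H0 -> H0
  + 236.229.107.0/24 (H0) depth=24
  lookup 238.226.30.181: bits 11101110111000100 walk d0:H3→d1:-→d2:-→d3:-→d4:-→d5:-→d6:-→d7:-→d8:-→d9:-→d10:-→d11:-→d12:-→d13:-→d14:-→d15:-→d16:H1→d17:- -> H1
  lookup 238.226.5.36: bits 11101110111000100 walk d0:H3→d1:-→d2:-→d3:-→d4:-→d5:-→d6:-→d7:-→d8:-→d9:-→d10:-→d11:-→d12:-→d13:-→d14:-→d15:-→d16:H1→d17:- -> H1

== LOOKUPS ==
["no-route","H1","H0","H0","H3","H3","H0","H0","H0","H0","H3","H1","H0","H1","H1"]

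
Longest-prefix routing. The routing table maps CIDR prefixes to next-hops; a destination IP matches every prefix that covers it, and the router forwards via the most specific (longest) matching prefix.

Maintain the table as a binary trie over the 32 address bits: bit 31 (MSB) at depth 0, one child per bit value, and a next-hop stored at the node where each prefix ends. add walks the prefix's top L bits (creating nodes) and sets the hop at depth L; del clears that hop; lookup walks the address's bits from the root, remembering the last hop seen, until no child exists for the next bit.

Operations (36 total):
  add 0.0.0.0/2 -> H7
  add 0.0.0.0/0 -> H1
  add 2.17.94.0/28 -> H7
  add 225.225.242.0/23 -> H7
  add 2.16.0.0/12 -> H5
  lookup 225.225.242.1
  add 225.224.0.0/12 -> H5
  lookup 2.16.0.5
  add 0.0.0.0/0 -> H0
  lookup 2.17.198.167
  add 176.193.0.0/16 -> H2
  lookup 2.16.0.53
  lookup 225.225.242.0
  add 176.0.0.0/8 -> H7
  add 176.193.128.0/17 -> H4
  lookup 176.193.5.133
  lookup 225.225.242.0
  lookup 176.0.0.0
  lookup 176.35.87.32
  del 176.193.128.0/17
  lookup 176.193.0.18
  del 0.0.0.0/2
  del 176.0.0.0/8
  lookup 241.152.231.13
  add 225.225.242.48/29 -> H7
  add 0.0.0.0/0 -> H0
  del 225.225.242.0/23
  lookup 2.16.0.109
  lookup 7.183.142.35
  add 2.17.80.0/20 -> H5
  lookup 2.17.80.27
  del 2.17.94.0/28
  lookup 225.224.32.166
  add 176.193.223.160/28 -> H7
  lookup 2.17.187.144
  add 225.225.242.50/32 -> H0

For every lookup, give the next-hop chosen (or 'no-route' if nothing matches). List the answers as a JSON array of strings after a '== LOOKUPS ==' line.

Trace:
  + 0.0.0.0/2 (H7) depth=2
  + 0.0.0.0/0 (H1) depth=0
  + 2.17.94.0/28 (H7) depth=28
  + 225.225.242.0/23 (H7) depth=23
  + 2.16.0.0/12 (H5) depth=12
  ? 225.225.242.1  path d0:H1→d1:-→d2:-→d3:-→d4:-→d5:-→d6:-→d7:-→d8:-→d9:-→d10:-→d11:-→d12:-→d13:-→d14:-→d15:-→d16:-→d17:-→d18:-→d19:-→d20:-→d21:-→d22:-→d23:H7  best=H7
  + 225.224.0.0/12 (H5) depth=12
  ? 2.16.0.5  path d0:H1→d1:-→d2:H7→d3:-→d4:-→d5:-→d6:-→d7:-→d8:-→d9:-→d10:-→d11:-→d12:H5→d13:-→d14:-→d15:-  best=H5
  + 0.0.0.0/0 (H0) depth=0
  ? 2.17.198.167  path d0:H0→d1:-→d2:H7→d3:-→d4:-→d5:-→d6:-→d7:-→d8:-→d9:-→d10:-→d11:-→d12:H5→d13:-→d14:-→d15:-→d16:-  best=H5
  + 176.193.0.0/16 (H2) depth=16
  ? 2.16.0.53  path d0:H0→d1:-→d2:H7→d3:-→d4:-→d5:-→d6:-→d7:-→d8:-→d9:-→d10:-→d11:-→d12:H5→d13:-→d14:-→d15:-  best=H5
  ? 225.225.242.0  path d0:H0→d1:-→d2:-→d3:-→d4:-→d5:-→d6:-→d7:-→d8:-→d9:-→d10:-→d11:-→d12:H5→d13:-→d14:-→d15:-→d16:-→d17:-→d18:-→d19:-→d20:-→d21:-→d22:-→d23:H7  best=H7
  + 176.0.0.0/8 (H7) depth=8
  + 176.193.128.0/17 (H4) depth=17
  ? 176.193.5.133  path d0:H0→d1:-→d2:-→d3:-→d4:-→d5:-→d6:-→d7:-→d8:H7→d9:-→d10:-→d11:-→d12:-→d13:-→d14:-→d15:-→d16:H2  best=H2
  ? 225.225.242.0  path d0:H0→d1:-→d2:-→d3:-→d4:-→d5:-→d6:-→d7:-→d8:-→d9:-→d10:-→d11:-→d12:H5→d13:-→d14:-→d15:-→d16:-→d17:-→d18:-→d19:-→d20:-→d21:-→d22:-→d23:H7  best=H7
  ? 176.0.0.0  path d0:H0→d1:-→d2:-→d3:-→d4:-→d5:-→d6:-→d7:-→d8:H7  best=H7
  ? 176.35.87.32  path d0:H0→d1:-→d2:-→d3:-→d4:-→d5:-→d6:-→d7:-→d8:H7  best=H7
  - 176.193.128.0/17 clear@17
  ? 176.193.0.18  path d0:H0→d1:-→d2:-→d3:-→d4:-→d5:-→d6:-→d7:-→d8:H7→d9:-→d10:-→d11:-→d12:-→d13:-→d14:-→d15:-→d16:H2  best=H2
  - 0.0.0.0/2 clear@2
  - 176.0.0.0/8 clear@8
  ? 241.152.231.13  path d0:H0→d1:-→d2:-→d3:-  best=H0
  + 225.225.242.48/29 (H7) depth=29
  + 0.0.0.0/0 (H0) depth=0
  - 225.225.242.0/23 clear@23
  ? 2.16.0.109  path d0:H0→d1:-→d2:-→d3:-→d4:-→d5:-→d6:-→d7:-→d8:-→d9:-→d10:-→d11:-→d12:H5→d13:-→d14:-→d15:-  best=H5
  ? 7.183.142.35  path d0:H0→d1:-→d2:-→d3:-→d4:-→d5:-  best=H0
  + 2.17.80.0/20 (H5) depth=20
  ? 2.17.80.27  path d0:H0→d1:-→d2:-→d3:-→d4:-→d5:-→d6:-→d7:-→d8:-→d9:-→d10:-→d11:-→d12:H5→d13:-→d14:-→d15:-→d16:-→d17:-→d18:-→d19:-→d20:H5  best=H5
  - 2.17.94.0/28 clear@28
  ? 225.224.32.166  path d0:H0→d1:-→d2:-→d3:-→d4:-→d5:-→d6:-→d7:-→d8:-→d9:-→d10:-→d11:-→d12:H5→d13:-→d14:-→d15:-  best=H5
  + 176.193.223.160/28 (H7) depth=28
  ? 2.17.187.144  path d0:H0→d1:-→d2:-→d3:-→d4:-→d5:-→d6:-→d7:-→d8:-→d9:-→d10:-→d11:-→d12:H5→d13:-→d14:-→d15:-→d16:-  best=H5
  + 225.225.242.50/32 (H0) depth=32

== LOOKUPS ==
["H7","H5","H5","H5","H7","H2","H7","H7","H7","H2","H0","H5","H0","H5","H5","H5"]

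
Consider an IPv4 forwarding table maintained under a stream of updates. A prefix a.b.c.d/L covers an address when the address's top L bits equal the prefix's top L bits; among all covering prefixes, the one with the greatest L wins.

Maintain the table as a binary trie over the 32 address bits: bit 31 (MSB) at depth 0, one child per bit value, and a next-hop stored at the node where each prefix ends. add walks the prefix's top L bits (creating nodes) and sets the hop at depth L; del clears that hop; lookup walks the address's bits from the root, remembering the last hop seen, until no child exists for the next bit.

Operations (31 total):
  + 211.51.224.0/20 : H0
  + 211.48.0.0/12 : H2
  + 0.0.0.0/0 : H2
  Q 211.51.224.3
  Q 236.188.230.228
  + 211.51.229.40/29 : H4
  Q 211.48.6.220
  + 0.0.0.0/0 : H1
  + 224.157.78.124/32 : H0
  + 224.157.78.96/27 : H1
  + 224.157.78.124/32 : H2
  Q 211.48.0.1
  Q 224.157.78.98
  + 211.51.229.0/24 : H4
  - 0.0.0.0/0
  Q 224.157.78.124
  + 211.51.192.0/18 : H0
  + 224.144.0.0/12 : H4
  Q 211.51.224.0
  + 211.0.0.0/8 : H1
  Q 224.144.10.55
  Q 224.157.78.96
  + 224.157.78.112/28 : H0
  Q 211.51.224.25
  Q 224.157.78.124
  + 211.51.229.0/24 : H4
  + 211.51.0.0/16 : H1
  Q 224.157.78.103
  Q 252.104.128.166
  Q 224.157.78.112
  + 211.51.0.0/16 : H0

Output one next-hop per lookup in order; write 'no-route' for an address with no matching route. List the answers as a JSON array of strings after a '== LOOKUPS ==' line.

Apply in order:
  + 211.51.224.0/20 (H0) depth=20
  + 211.48.0.0/12 (H2) depth=12
  + 0.0.0.0/0 (H2) depth=0
  lookup 211.51.224.3: bits 11010011001100111110 walk d0:H2→d1:-→d2:-→d3:-→d4:-→d5:-→d6:-→d7:-→d8:-→d9:-→d10:-→d11:-→d12:H2→d13:-→d14:-→d15:-→d16:-→d17:-→d18:-→d19:-→d20:H0 -> H0
  lookup 236.188.230.228: bits 11 walk d0:H2→d1:-→d2:- -> H2
  + 211.51.229.40/29 (H4) depth=29
  lookup 211.48.6.220: bits 11010011001100 walk d0:H2→d1:-→d2:-→d3:-→d4:-→d5:-→d6:-→d7:-→d8:-→d9:-→d10:-→d11:-→d12:H2→d13:-→d14:- -> H2
  + 0.0.0.0/0 (H1) depth=0
  + 224.157.78.124/32 (H0) depth=32
  + 224.157.78.96/27 (H1) depth=27
  + 224.157.78.124/32 (H2) depth=32
  lookup 211.48.0.1: bits 11010011001100 walk d0:H1→d1:-→d2:-→d3:-→d4:-→d5:-→d6:-→d7:-→d8:-→d9:-→d10:-→d11:-→d12:H2→d13:-→d14:- -> H2
  lookup 224.157.78.98: bits 111000001001110101001110011 walk d0:H1→d1:-→d2:-→d3:-→d4:-→d5:-→d6:-→d7:-→d8:-→d9:-→d10:-→d11:-→d12:-→d13:-→d14:-→d15:-→d16:-→d17:-→d18:-→d19:-→d20:-→d21:-→d22:-→d23:-→d24:-→d25:-→d26:-→d27:H1 -> H1
  + 211.51.229.0/24 (H4) depth=24
  - 0.0.0.0/0 clear@0
  lookup 224.157.78.124: bits 11100000100111010100111001111100 walk d0:-→d1:-→d2:-→d3:-→d4:-→d5:-→d6:-→d7:-→d8:-→d9:-→d10:-→d11:-→d12:-→d13:-→d14:-→d15:-→d16:-→d17:-→d18:-→d19:-→d20:-→d21:-→d22:-→d23:-→d24:-→d25:-→d26:-→d27:H1→d28:-→d29:-→d30:-→d31:-→d32:H2 -> H2
  + 211.51.192.0/18 (H0) depth=18
  + 224.144.0.0/12 (H4) depth=12
  lookup 211.51.224.0: bits 110100110011001111100 walk d0:-→d1:-→d2:-→d3:-→d4:-→d5:-→d6:-→d7:-→d8:-→d9:-→d10:-→d11:-→d12:H2→d13:-→d14:-→d15:-→d16:-→d17:-→d18:H0→d19:-→d20:H0→d21:- -> H0
  + 211.0.0.0/8 (H1) depth=8
  lookup 224.144.10.55: bits 111000001001 walk d0:-→d1:-→d2:-→d3:-→d4:-→d5:-→d6:-→d7:-→d8:-→d9:-→d10:-→d11:-→d12:H4 -> H4
  lookup 224.157.78.96: bits 111000001001110101001110011 walk d0:-→d1:-→d2:-→d3:-→d4:-→d5:-→d6:-→d7:-→d8:-→d9:-→d10:-→d11:-→d12:H4→d13:-→d14:-→d15:-→d16:-→d17:-→d18:-→d19:-→d20:-→d21:-→d22:-→d23:-→d24:-→d25:-→d26:-→d27:H1 -> H1
  + 224.157.78.112/28 (H0) depth=28
  lookup 211.51.224.25: bits 110100110011001111100 walk d0:-→d1:-→d2:-→d3:-→d4:-→d5:-→d6:-→d7:-→d8:H1→d9:-→d10:-→d11:-→d12:H2→d13:-→d14:-→d15:-→d16:-→d17:-→d18:H0→d19:-→d20:H0→d21:- -> H0
  lookup 224.157.78.124: bits 11100000100111010100111001111100 walk d0:-→d1:-→d2:-→d3:-→d4:-→d5:-→d6:-→d7:-→d8:-→d9:-→d10:-→d11:-→d12:H4→d13:-→d14:-→d15:-→d16:-→d17:-→d18:-→d19:-→d20:-→d21:-→d22:-→d23:-→d24:-→d25:-→d26:-→d27:H1→d28:H0→d29:-→d30:-→d31:-→d32:H2 -> H2
  + 211.51.229.0/24 (H4) depth=24
  + 211.51.0.0/16 (H1) depth=16
  lookup 224.157.78.103: bits 111000001001110101001110011 walk d0:-→d1:-→d2:-→d3:-→d4:-→d5:-→d6:-→d7:-→d8:-→d9:-→d10:-→d11:-→d12:H4→d13:-→d14:-→d15:-→d16:-→d17:-→d18:-→d19:-→d20:-→d21:-→d22:-→d23:-→d24:-→d25:-→d26:-→d27:H1 -> H1
  lookup 252.104.128.166: bits 111 walk d0:-→d1:-→d2:-→d3:- -> no-route
  lookup 224.157.78.112: bits 1110000010011101010011100111 walk d0:-→d1:-→d2:-→d3:-→d4:-→d5:-→d6:-→d7:-→d8:-→d9:-→d10:-→d11:-→d12:H4→d13:-→d14:-→d15:-→d16:-→d17:-→d18:-→d19:-→d20:-→d21:-→d22:-→d23:-→d24:-→d25:-→d26:-→d27:H1→d28:H0 -> H0
  + 211.51.0.0/16 (H0) depth=16

== LOOKUPS ==
["H0","H2","H2","H2","H1","H2","H0","H4","H1","H0","H2","H1","no-route","H0"]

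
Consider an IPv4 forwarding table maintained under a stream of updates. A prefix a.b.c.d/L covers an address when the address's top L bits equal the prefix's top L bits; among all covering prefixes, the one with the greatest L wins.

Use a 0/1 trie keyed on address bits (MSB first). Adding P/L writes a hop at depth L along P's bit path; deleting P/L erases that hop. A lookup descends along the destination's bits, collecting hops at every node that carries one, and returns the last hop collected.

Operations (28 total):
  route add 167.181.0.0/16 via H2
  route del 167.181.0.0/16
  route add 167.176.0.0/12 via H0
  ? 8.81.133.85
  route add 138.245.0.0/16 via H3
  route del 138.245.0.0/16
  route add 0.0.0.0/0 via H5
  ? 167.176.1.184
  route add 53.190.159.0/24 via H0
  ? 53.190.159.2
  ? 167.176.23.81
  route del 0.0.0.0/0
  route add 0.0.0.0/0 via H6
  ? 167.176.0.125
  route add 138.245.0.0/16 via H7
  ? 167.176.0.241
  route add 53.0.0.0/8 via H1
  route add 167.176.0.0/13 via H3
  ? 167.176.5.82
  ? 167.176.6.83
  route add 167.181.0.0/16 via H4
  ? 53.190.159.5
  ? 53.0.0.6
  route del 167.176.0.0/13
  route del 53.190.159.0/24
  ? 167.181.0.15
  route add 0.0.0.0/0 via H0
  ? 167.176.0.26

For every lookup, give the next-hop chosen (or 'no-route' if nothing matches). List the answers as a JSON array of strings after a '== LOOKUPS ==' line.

Apply in order:
  + 167.181.0.0/16 (H2) depth=16
  del 167.181.0.0/16 (clear depth 16)
  + 167.176.0.0/12 (H0) depth=12
  lookup 8.81.133.85: bits ε walk d0:- -> no-route
  + 138.245.0.0/16 (H3) depth=16
  del 138.245.0.0/16 (clear depth 16)
  + 0.0.0.0/0 (H5) depth=0
  lookup 167.176.1.184: bits 1010011110110 walk d0:H5→d1:-→d2:-→d3:-→d4:-→d5:-→d6:-→d7:-→d8:-→d9:-→d10:-→d11:-→d12:H0→d13:- -> H0
  + 53.190.159.0/24 (H0) depth=24
  lookup 53.190.159.2: bits 001101011011111010011111 walk d0:H5→d1:-→d2:-→d3:-→d4:-→d5:-→d6:-→d7:-→d8:-→d9:-→d10:-→d11:-→d12:-→d13:-→d14:-→d15:-→d16:-→d17:-→d18:-→d19:-→d20:-→d21:-→d22:-→d23:-→d24:H0 -> H0
  lookup 167.176.23.81: bits 1010011110110 walk d0:H5→d1:-→d2:-→d3:-→d4:-→d5:-→d6:-→d7:-→d8:-→d9:-→d10:-→d11:-→d12:H0→d13:- -> H0
  del 0.0.0.0/0 (clear depth 0)
  + 0.0.0.0/0 (H6) depth=0
  lookup 167.176.0.125: bits 1010011110110 walk d0:H6→d1:-→d2:-→d3:-→d4:-→d5:-→d6:-→d7:-→d8:-→d9:-→d10:-→d11:-→d12:H0→d13:- -> H0
  + 138.245.0.0/16 (H7) depth=16
  lookup 167.176.0.241: bits 1010011110110 walk d0:H6→d1:-→d2:-→d3:-→d4:-→d5:-→d6:-→d7:-→d8:-→d9:-→d10:-→d11:-→d12:H0→d13:- -> H0
  + 53.0.0.0/8 (H1) depth=8
  + 167.176.0.0/13 (H3) depth=13
  lookup 167.176.5.82: bits 1010011110110 walk d0:H6→d1:-→d2:-→d3:-→d4:-→d5:-→d6:-→d7:-→d8:-→d9:-→d10:-→d11:-→d12:H0→d13:H3 -> H3
  lookup 167.176.6.83: bits 1010011110110 walk d0:H6→d1:-→d2:-→d3:-→d4:-→d5:-→d6:-→d7:-→d8:-→d9:-→d10:-→d11:-→d12:H0→d13:H3 -> H3
  + 167.181.0.0/16 (H4) depth=16
  lookup 53.190.159.5: bits 001101011011111010011111 walk d0:H6→d1:-→d2:-→d3:-→d4:-→d5:-→d6:-→d7:-→d8:H1→d9:-→d10:-→d11:-→d12:-→d13:-→d14:-→d15:-→d16:-→d17:-→d18:-→d19:-→d20:-→d21:-→d22:-→d23:-→d24:H0 -> H0
  lookup 53.0.0.6: bits 00110101 walk d0:H6→d1:-→d2:-→d3:-→d4:-→d5:-→d6:-→d7:-→d8:H1 -> H1
  del 167.176.0.0/13 (clear depth 13)
  del 53.190.159.0/24 (clear depth 24)
  lookup 167.181.0.15: bits 1010011110110101 walk d0:H6→d1:-→d2:-→d3:-→d4:-→d5:-→d6:-→d7:-→d8:-→d9:-→d10:-→d11:-→d12:H0→d13:-→d14:-→d15:-→d16:H4 -> H4
  + 0.0.0.0/0 (H0) depth=0
  lookup 167.176.0.26: bits 1010011110110 walk d0:H0→d1:-→d2:-→d3:-→d4:-→d5:-→d6:-→d7:-→d8:-→d9:-→d10:-→d11:-→d12:H0→d13:- -> H0

== LOOKUPS ==
["no-route","H0","H0","H0","H0","H0","H3","H3","H0","H1","H4","H0"]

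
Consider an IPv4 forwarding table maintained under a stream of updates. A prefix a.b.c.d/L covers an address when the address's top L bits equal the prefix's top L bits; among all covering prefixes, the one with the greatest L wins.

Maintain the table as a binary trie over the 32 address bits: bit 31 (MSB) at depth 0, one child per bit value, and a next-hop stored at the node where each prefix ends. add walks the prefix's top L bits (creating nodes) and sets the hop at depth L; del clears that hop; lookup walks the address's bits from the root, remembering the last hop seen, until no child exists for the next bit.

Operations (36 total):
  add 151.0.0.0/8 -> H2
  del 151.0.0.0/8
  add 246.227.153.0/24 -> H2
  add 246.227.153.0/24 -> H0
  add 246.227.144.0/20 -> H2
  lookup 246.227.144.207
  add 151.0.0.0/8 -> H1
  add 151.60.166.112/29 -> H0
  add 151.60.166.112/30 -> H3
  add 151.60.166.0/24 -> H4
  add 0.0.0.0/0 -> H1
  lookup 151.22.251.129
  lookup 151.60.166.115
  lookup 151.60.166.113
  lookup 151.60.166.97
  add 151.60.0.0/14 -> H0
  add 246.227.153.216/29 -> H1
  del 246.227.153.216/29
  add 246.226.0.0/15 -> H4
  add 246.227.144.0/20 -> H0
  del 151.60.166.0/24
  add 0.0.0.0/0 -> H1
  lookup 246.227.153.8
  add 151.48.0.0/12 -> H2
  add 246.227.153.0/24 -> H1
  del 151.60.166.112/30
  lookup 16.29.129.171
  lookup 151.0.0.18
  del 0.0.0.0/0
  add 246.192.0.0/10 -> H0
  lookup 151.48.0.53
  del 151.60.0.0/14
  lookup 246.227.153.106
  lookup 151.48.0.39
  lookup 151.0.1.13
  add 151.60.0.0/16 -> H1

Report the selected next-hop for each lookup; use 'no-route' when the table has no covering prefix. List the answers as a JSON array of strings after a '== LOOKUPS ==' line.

Trace:
  + 151.0.0.0/8 (H2) depth=8
  del 151.0.0.0/8 (clear depth 8)
  + 246.227.153.0/24 (H2) depth=24
  + 246.227.153.0/24 (H0) depth=24
  + 246.227.144.0/20 (H2) depth=20
  Q 246.227.144.207: descend 11110110111000111001 ; hops seen [H2] ; pick H2
  + 151.0.0.0/8 (H1) depth=8
  + 151.60.166.112/29 (H0) depth=29
  + 151.60.166.112/30 (H3) depth=30
  + 151.60.166.0/24 (H4) depth=24
  + 0.0.0.0/0 (H1) depth=0
  Q 151.22.251.129: descend 1001011100 ; hops seen [H1,H1] ; pick H1
  Q 151.60.166.115: descend 100101110011110010100110011100 ; hops seen [H1,H1,H4,H0,H3] ; pick H3
  Q 151.60.166.113: descend 100101110011110010100110011100 ; hops seen [H1,H1,H4,H0,H3] ; pick H3
  Q 151.60.166.97: descend 100101110011110010100110011 ; hops seen [H1,H1,H4] ; pick H4
  + 151.60.0.0/14 (H0) depth=14
  + 246.227.153.216/29 (H1) depth=29
  del 246.227.153.216/29 (clear depth 29)
  + 246.226.0.0/15 (H4) depth=15
  + 246.227.144.0/20 (H0) depth=20
  del 151.60.166.0/24 (clear depth 24)
  + 0.0.0.0/0 (H1) depth=0
  Q 246.227.153.8: descend 111101101110001110011001 ; hops seen [H1,H4,H0,H0] ; pick H0
  + 151.48.0.0/12 (H2) depth=12
  + 246.227.153.0/24 (H1) depth=24
  del 151.60.166.112/30 (clear depth 30)
  Q 16.29.129.171: descend ε ; hops seen [H1] ; pick H1
  Q 151.0.0.18: descend 1001011100 ; hops seen [H1,H1] ; pick H1
  del 0.0.0.0/0 (clear depth 0)
  + 246.192.0.0/10 (H0) depth=10
  Q 151.48.0.53: descend 100101110011 ; hops seen [H1,H2] ; pick H2
  del 151.60.0.0/14 (clear depth 14)
  Q 246.227.153.106: descend 111101101110001110011001 ; hops seen [H0,H4,H0,H1] ; pick H1
  Q 151.48.0.39: descend 100101110011 ; hops seen [H1,H2] ; pick H2
  Q 151.0.1.13: descend 1001011100 ; hops seen [H1] ; pick H1
  + 151.60.0.0/16 (H1) depth=16

== LOOKUPS ==
["H2","H1","H3","H3","H4","H0","H1","H1","H2","H1","H2","H1"]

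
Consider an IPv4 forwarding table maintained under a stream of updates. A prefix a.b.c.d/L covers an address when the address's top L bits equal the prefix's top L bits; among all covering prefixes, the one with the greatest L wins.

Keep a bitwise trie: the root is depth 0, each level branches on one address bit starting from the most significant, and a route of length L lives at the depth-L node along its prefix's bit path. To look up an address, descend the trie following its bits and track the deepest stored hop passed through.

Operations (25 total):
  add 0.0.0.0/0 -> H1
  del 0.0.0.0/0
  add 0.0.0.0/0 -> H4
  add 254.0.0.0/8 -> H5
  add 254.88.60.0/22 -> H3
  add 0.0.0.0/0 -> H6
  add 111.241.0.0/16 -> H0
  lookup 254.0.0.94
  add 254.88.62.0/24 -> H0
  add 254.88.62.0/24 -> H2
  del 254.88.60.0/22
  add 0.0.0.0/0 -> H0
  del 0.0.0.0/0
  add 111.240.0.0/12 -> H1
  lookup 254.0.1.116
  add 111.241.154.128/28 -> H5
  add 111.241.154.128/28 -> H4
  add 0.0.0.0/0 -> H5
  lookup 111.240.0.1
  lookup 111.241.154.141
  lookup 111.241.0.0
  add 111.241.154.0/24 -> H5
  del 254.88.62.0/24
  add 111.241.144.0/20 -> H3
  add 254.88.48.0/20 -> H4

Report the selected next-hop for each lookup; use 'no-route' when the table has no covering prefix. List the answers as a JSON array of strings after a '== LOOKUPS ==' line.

Trace:
  add 0.0.0.0/0 -> H1 at depth 0
  del 0.0.0.0/0 (clear depth 0)
  add 0.0.0.0/0 -> H4 at depth 0
  add 254.0.0.0/8 -> H5 at depth 8
  add 254.88.60.0/22 -> H3 at depth 22
  add 0.0.0.0/0 -> H6 at depth 0
  add 111.241.0.0/16 -> H0 at depth 16
  ? 254.0.0.94  path d0:H6→d1:-→d2:-→d3:-→d4:-→d5:-→d6:-→d7:-→d8:H5→d9:-  best=H5
  add 254.88.62.0/24 -> H0 at depth 24
  add 254.88.62.0/24 -> H2 at depth 24
  del 254.88.60.0/22 (clear depth 22)
  add 0.0.0.0/0 -> H0 at depth 0
  del 0.0.0.0/0 (clear depth 0)
  add 111.240.0.0/12 -> H1 at depth 12
  ? 254.0.1.116  path d0:-→d1:-→d2:-→d3:-→d4:-→d5:-→d6:-→d7:-→d8:H5→d9:-  best=H5
  add 111.241.154.128/28 -> H5 at depth 28
  add 111.241.154.128/28 -> H4 at depth 28
  add 0.0.0.0/0 -> H5 at depth 0
  ? 111.240.0.1  path d0:H5→d1:-→d2:-→d3:-→d4:-→d5:-→d6:-→d7:-→d8:-→d9:-→d10:-→d11:-→d12:H1→d13:-→d14:-→d15:-  best=H1
  ? 111.241.154.141  path d0:H5→d1:-→d2:-→d3:-→d4:-→d5:-→d6:-→d7:-→d8:-→d9:-→d10:-→d11:-→d12:H1→d13:-→d14:-→d15:-→d16:H0→d17:-→d18:-→d19:-→d20:-→d21:-→d22:-→d23:-→d24:-→d25:-→d26:-→d27:-→d28:H4  best=H4
  ? 111.241.0.0  path d0:H5→d1:-→d2:-→d3:-→d4:-→d5:-→d6:-→d7:-→d8:-→d9:-→d10:-→d11:-→d12:H1→d13:-→d14:-→d15:-→d16:H0  best=H0
  add 111.241.154.0/24 -> H5 at depth 24
  del 254.88.62.0/24 (clear depth 24)
  add 111.241.144.0/20 -> H3 at depth 20
  add 254.88.48.0/20 -> H4 at depth 20

== LOOKUPS ==
["H5","H5","H1","H4","H0"]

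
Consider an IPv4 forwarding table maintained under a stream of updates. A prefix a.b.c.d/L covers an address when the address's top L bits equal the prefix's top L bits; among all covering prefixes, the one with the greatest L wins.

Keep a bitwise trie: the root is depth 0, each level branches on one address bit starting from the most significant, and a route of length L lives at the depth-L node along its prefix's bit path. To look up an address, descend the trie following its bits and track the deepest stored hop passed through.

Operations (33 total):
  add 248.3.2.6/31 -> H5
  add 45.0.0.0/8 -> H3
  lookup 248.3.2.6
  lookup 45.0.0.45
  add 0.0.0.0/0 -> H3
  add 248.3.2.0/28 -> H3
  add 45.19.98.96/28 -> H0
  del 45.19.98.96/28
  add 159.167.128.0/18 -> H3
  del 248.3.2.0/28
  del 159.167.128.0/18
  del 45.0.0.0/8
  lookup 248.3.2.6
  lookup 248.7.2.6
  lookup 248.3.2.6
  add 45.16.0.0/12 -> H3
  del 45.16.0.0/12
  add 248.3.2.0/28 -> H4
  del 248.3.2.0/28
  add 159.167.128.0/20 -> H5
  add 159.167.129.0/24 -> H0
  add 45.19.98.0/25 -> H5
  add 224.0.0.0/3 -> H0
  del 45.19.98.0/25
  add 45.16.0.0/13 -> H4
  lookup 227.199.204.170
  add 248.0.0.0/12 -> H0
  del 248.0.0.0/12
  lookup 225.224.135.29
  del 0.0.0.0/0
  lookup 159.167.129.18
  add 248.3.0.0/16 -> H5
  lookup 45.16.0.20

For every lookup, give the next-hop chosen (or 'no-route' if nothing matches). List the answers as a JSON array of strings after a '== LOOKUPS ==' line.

Trace:
  + 248.3.2.6/31 (H5) depth=31
  + 45.0.0.0/8 (H3) depth=8
  lookup 248.3.2.6: bits 1111100000000011000000100000011 walk d0:-→d1:-→d2:-→d3:-→d4:-→d5:-→d6:-→d7:-→d8:-→d9:-→d10:-→d11:-→d12:-→d13:-→d14:-→d15:-→d16:-→d17:-→d18:-→d19:-→d20:-→d21:-→d22:-→d23:-→d24:-→d25:-→d26:-→d27:-→d28:-→d29:-→d30:-→d31:H5 -> H5
  lookup 45.0.0.45: bits 00101101 walk d0:-→d1:-→d2:-→d3:-→d4:-→d5:-→d6:-→d7:-→d8:H3 -> H3
  + 0.0.0.0/0 (H3) depth=0
  + 248.3.2.0/28 (H3) depth=28
  + 45.19.98.96/28 (H0) depth=28
  - 45.19.98.96/28 clear@28
  + 159.167.128.0/18 (H3) depth=18
  - 248.3.2.0/28 clear@28
  - 159.167.128.0/18 clear@18
  - 45.0.0.0/8 clear@8
  lookup 248.3.2.6: bits 1111100000000011000000100000011 walk d0:H3→d1:-→d2:-→d3:-→d4:-→d5:-→d6:-→d7:-→d8:-→d9:-→d10:-→d11:-→d12:-→d13:-→d14:-→d15:-→d16:-→d17:-→d18:-→d19:-→d20:-→d21:-→d22:-→d23:-→d24:-→d25:-→d26:-→d27:-→d28:-→d29:-→d30:-→d31:H5 -> H5
  lookup 248.7.2.6: bits 1111100000000 walk d0:H3→d1:-→d2:-→d3:-→d4:-→d5:-→d6:-→d7:-→d8:-→d9:-→d10:-→d11:-→d12:-→d13:- -> H3
  lookup 248.3.2.6: bits 1111100000000011000000100000011 walk d0:H3→d1:-→d2:-→d3:-→d4:-→d5:-→d6:-→d7:-→d8:-→d9:-→d10:-→d11:-→d12:-→d13:-→d14:-→d15:-→d16:-→d17:-→d18:-→d19:-→d20:-→d21:-→d22:-→d23:-→d24:-→d25:-→d26:-→d27:-→d28:-→d29:-→d30:-→d31:H5 -> H5
  + 45.16.0.0/12 (H3) depth=12
  - 45.16.0.0/12 clear@12
  + 248.3.2.0/28 (H4) depth=28
  - 248.3.2.0/28 clear@28
  + 159.167.128.0/20 (H5) depth=20
  + 159.167.129.0/24 (H0) depth=24
  + 45.19.98.0/25 (H5) depth=25
  + 224.0.0.0/3 (H0) depth=3
  - 45.19.98.0/25 clear@25
  + 45.16.0.0/13 (H4) depth=13
  lookup 227.199.204.170: bits 111 walk d0:H3→d1:-→d2:-→d3:H0 -> H0
  + 248.0.0.0/12 (H0) depth=12
  - 248.0.0.0/12 clear@12
  lookup 225.224.135.29: bits 111 walk d0:H3→d1:-→d2:-→d3:H0 -> H0
  - 0.0.0.0/0 clear@0
  lookup 159.167.129.18: bits 100111111010011110000001 walk d0:-→d1:-→d2:-→d3:-→d4:-→d5:-→d6:-→d7:-→d8:-→d9:-→d10:-→d11:-→d12:-→d13:-→d14:-→d15:-→d16:-→d17:-→d18:-→d19:-→d20:H5→d21:-→d22:-→d23:-→d24:H0 -> H0
  + 248.3.0.0/16 (H5) depth=16
  lookup 45.16.0.20: bits 00101101000100 walk d0:-→d1:-→d2:-→d3:-→d4:-→d5:-→d6:-→d7:-→d8:-→d9:-→d10:-→d11:-→d12:-→d13:H4→d14:- -> H4

== LOOKUPS ==
["H5","H3","H5","H3","H5","H0","H0","H0","H4"]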